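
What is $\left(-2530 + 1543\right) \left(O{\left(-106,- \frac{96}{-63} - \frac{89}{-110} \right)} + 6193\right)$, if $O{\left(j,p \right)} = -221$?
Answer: $-5894364$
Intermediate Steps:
$\left(-2530 + 1543\right) \left(O{\left(-106,- \frac{96}{-63} - \frac{89}{-110} \right)} + 6193\right) = \left(-2530 + 1543\right) \left(-221 + 6193\right) = \left(-987\right) 5972 = -5894364$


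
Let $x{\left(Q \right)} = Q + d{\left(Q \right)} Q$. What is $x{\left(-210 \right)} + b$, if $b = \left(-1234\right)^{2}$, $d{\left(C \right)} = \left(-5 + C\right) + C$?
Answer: $1611796$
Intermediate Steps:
$d{\left(C \right)} = -5 + 2 C$
$x{\left(Q \right)} = Q + Q \left(-5 + 2 Q\right)$ ($x{\left(Q \right)} = Q + \left(-5 + 2 Q\right) Q = Q + Q \left(-5 + 2 Q\right)$)
$b = 1522756$
$x{\left(-210 \right)} + b = 2 \left(-210\right) \left(-2 - 210\right) + 1522756 = 2 \left(-210\right) \left(-212\right) + 1522756 = 89040 + 1522756 = 1611796$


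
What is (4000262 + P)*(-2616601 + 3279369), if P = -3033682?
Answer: 640618293440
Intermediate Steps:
(4000262 + P)*(-2616601 + 3279369) = (4000262 - 3033682)*(-2616601 + 3279369) = 966580*662768 = 640618293440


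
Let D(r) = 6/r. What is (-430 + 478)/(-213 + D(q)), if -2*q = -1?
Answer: -16/67 ≈ -0.23881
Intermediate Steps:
q = ½ (q = -½*(-1) = ½ ≈ 0.50000)
(-430 + 478)/(-213 + D(q)) = (-430 + 478)/(-213 + 6/(½)) = 48/(-213 + 6*2) = 48/(-213 + 12) = 48/(-201) = 48*(-1/201) = -16/67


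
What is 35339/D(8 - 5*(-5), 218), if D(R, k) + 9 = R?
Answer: 35339/24 ≈ 1472.5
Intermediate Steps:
D(R, k) = -9 + R
35339/D(8 - 5*(-5), 218) = 35339/(-9 + (8 - 5*(-5))) = 35339/(-9 + (8 + 25)) = 35339/(-9 + 33) = 35339/24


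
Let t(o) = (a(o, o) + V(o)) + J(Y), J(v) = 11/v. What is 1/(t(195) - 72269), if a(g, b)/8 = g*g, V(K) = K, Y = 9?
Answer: 9/2089145 ≈ 4.3080e-6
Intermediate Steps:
a(g, b) = 8*g² (a(g, b) = 8*(g*g) = 8*g²)
t(o) = 11/9 + o + 8*o² (t(o) = (8*o² + o) + 11/9 = (o + 8*o²) + 11*(⅑) = (o + 8*o²) + 11/9 = 11/9 + o + 8*o²)
1/(t(195) - 72269) = 1/((11/9 + 195 + 8*195²) - 72269) = 1/((11/9 + 195 + 8*38025) - 72269) = 1/((11/9 + 195 + 304200) - 72269) = 1/(2739566/9 - 72269) = 1/(2089145/9) = 9/2089145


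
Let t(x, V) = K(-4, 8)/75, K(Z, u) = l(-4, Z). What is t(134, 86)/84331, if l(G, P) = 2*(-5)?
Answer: -2/1264965 ≈ -1.5811e-6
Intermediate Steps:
l(G, P) = -10
K(Z, u) = -10
t(x, V) = -2/15 (t(x, V) = -10/75 = -10*1/75 = -2/15)
t(134, 86)/84331 = -2/15/84331 = -2/15*1/84331 = -2/1264965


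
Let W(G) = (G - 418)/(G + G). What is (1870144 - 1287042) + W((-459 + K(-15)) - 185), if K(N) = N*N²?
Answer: 4686978313/8038 ≈ 5.8310e+5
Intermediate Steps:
K(N) = N³
W(G) = (-418 + G)/(2*G) (W(G) = (-418 + G)/((2*G)) = (-418 + G)*(1/(2*G)) = (-418 + G)/(2*G))
(1870144 - 1287042) + W((-459 + K(-15)) - 185) = (1870144 - 1287042) + (-418 + ((-459 + (-15)³) - 185))/(2*((-459 + (-15)³) - 185)) = 583102 + (-418 + ((-459 - 3375) - 185))/(2*((-459 - 3375) - 185)) = 583102 + (-418 + (-3834 - 185))/(2*(-3834 - 185)) = 583102 + (½)*(-418 - 4019)/(-4019) = 583102 + (½)*(-1/4019)*(-4437) = 583102 + 4437/8038 = 4686978313/8038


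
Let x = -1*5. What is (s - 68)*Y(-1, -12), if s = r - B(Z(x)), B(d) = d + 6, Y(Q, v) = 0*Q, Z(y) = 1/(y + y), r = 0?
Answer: 0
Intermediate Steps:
x = -5
Z(y) = 1/(2*y)
Y(Q, v) = 0
B(d) = 6 + d
s = -59/10 (s = 0 - (6 + (½)/(-5)) = 0 - (6 + (½)*(-⅕)) = 0 - (6 - ⅒) = 0 - 1*59/10 = 0 - 59/10 = -59/10 ≈ -5.9000)
(s - 68)*Y(-1, -12) = (-59/10 - 68)*0 = -739/10*0 = 0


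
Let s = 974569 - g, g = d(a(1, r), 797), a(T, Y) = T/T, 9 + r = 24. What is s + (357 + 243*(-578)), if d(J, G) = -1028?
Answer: 835500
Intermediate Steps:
r = 15 (r = -9 + 24 = 15)
a(T, Y) = 1
g = -1028
s = 975597 (s = 974569 - 1*(-1028) = 974569 + 1028 = 975597)
s + (357 + 243*(-578)) = 975597 + (357 + 243*(-578)) = 975597 + (357 - 140454) = 975597 - 140097 = 835500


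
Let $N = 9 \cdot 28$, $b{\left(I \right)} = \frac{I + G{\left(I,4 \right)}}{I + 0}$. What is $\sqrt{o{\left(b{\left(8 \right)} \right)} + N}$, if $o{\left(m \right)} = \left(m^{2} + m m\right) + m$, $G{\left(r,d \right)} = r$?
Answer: $\sqrt{262} \approx 16.186$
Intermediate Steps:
$b{\left(I \right)} = 2$ ($b{\left(I \right)} = \frac{I + I}{I + 0} = \frac{2 I}{I} = 2$)
$N = 252$
$o{\left(m \right)} = m + 2 m^{2}$ ($o{\left(m \right)} = \left(m^{2} + m^{2}\right) + m = 2 m^{2} + m = m + 2 m^{2}$)
$\sqrt{o{\left(b{\left(8 \right)} \right)} + N} = \sqrt{2 \left(1 + 2 \cdot 2\right) + 252} = \sqrt{2 \left(1 + 4\right) + 252} = \sqrt{2 \cdot 5 + 252} = \sqrt{10 + 252} = \sqrt{262}$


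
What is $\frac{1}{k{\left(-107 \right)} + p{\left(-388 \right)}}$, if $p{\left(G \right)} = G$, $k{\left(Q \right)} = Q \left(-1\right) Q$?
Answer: $- \frac{1}{11837} \approx -8.4481 \cdot 10^{-5}$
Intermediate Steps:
$k{\left(Q \right)} = - Q^{2}$ ($k{\left(Q \right)} = - Q Q = - Q^{2}$)
$\frac{1}{k{\left(-107 \right)} + p{\left(-388 \right)}} = \frac{1}{- \left(-107\right)^{2} - 388} = \frac{1}{\left(-1\right) 11449 - 388} = \frac{1}{-11449 - 388} = \frac{1}{-11837} = - \frac{1}{11837}$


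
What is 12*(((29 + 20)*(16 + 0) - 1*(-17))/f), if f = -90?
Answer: -534/5 ≈ -106.80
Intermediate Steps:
12*(((29 + 20)*(16 + 0) - 1*(-17))/f) = 12*(((29 + 20)*(16 + 0) - 1*(-17))/(-90)) = 12*((49*16 + 17)*(-1/90)) = 12*((784 + 17)*(-1/90)) = 12*(801*(-1/90)) = 12*(-89/10) = -534/5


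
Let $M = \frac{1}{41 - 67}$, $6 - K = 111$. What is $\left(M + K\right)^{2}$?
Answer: $\frac{7458361}{676} \approx 11033.0$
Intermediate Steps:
$K = -105$ ($K = 6 - 111 = -105$)
$M = - \frac{1}{26}$ ($M = \frac{1}{-26} = - \frac{1}{26} \approx -0.038462$)
$\left(M + K\right)^{2} = \left(- \frac{1}{26} - 105\right)^{2} = \left(- \frac{2731}{26}\right)^{2} = \frac{7458361}{676}$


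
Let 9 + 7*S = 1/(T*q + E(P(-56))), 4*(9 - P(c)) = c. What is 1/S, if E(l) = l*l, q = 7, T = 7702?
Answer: -54443/69998 ≈ -0.77778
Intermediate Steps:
P(c) = 9 - c/4
E(l) = l**2
S = -69998/54443 (S = -9/7 + 1/(7*(7702*7 + (9 - 1/4*(-56))**2)) = -9/7 + 1/(7*(53914 + (9 + 14)**2)) = -9/7 + 1/(7*(53914 + 23**2)) = -9/7 + 1/(7*(53914 + 529)) = -9/7 + (1/7)/54443 = -9/7 + (1/7)*(1/54443) = -9/7 + 1/381101 = -69998/54443 ≈ -1.2857)
1/S = 1/(-69998/54443) = -54443/69998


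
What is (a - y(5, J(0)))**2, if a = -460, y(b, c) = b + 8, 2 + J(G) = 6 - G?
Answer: 223729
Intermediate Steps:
J(G) = 4 - G (J(G) = -2 + (6 - G) = 4 - G)
y(b, c) = 8 + b
(a - y(5, J(0)))**2 = (-460 - (8 + 5))**2 = (-460 - 1*13)**2 = (-460 - 13)**2 = (-473)**2 = 223729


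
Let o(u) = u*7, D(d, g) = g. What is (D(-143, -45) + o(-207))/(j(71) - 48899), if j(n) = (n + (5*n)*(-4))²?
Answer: -747/885451 ≈ -0.00084364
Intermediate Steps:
j(n) = 361*n² (j(n) = (n - 20*n)² = (-19*n)² = 361*n²)
o(u) = 7*u
(D(-143, -45) + o(-207))/(j(71) - 48899) = (-45 + 7*(-207))/(361*71² - 48899) = (-45 - 1449)/(361*5041 - 48899) = -1494/(1819801 - 48899) = -1494/1770902 = -1494*1/1770902 = -747/885451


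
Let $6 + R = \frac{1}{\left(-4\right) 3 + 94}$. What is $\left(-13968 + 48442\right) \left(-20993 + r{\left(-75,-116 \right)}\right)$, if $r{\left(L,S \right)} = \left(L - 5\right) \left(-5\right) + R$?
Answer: $- \frac{29115309729}{41} \approx -7.1013 \cdot 10^{8}$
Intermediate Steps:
$R = - \frac{491}{82}$ ($R = -6 + \frac{1}{\left(-4\right) 3 + 94} = -6 + \frac{1}{-12 + 94} = -6 + \frac{1}{82} = - \frac{491}{82} \approx -5.9878$)
$r{\left(L,S \right)} = \frac{1559}{82} - 5 L$ ($r{\left(L,S \right)} = \left(L - 5\right) \left(-5\right) - \frac{491}{82} = \left(-5 + L\right) \left(-5\right) - \frac{491}{82} = \left(25 - 5 L\right) - \frac{491}{82} = \frac{1559}{82} - 5 L$)
$\left(-13968 + 48442\right) \left(-20993 + r{\left(-75,-116 \right)}\right) = \left(-13968 + 48442\right) \left(-20993 + \left(\frac{1559}{82} - -375\right)\right) = 34474 \left(-20993 + \left(\frac{1559}{82} + 375\right)\right) = 34474 \left(-20993 + \frac{32309}{82}\right) = 34474 \left(- \frac{1689117}{82}\right) = - \frac{29115309729}{41}$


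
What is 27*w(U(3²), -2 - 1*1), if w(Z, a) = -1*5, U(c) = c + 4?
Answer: -135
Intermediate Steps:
U(c) = 4 + c
w(Z, a) = -5
27*w(U(3²), -2 - 1*1) = 27*(-5) = -135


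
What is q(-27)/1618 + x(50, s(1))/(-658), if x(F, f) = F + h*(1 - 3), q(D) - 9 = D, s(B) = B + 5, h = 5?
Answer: -19141/266161 ≈ -0.071915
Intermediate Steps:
s(B) = 5 + B
q(D) = 9 + D
x(F, f) = -10 + F (x(F, f) = F + 5*(1 - 3) = F + 5*(-2) = F - 10 = -10 + F)
q(-27)/1618 + x(50, s(1))/(-658) = (9 - 27)/1618 + (-10 + 50)/(-658) = -18*1/1618 + 40*(-1/658) = -9/809 - 20/329 = -19141/266161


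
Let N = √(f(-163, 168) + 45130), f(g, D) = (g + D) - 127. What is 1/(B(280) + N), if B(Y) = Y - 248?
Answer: -2/2749 + √2813/10996 ≈ 0.0040958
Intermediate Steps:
B(Y) = -248 + Y
f(g, D) = -127 + D + g (f(g, D) = (D + g) - 127 = -127 + D + g)
N = 4*√2813 (N = √((-127 + 168 - 163) + 45130) = √(-122 + 45130) = √45008 = 4*√2813 ≈ 212.15)
1/(B(280) + N) = 1/((-248 + 280) + 4*√2813) = 1/(32 + 4*√2813)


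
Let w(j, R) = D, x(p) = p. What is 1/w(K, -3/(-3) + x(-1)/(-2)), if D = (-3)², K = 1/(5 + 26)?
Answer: ⅑ ≈ 0.11111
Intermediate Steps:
K = 1/31 ≈ 0.032258
D = 9
w(j, R) = 9
1/w(K, -3/(-3) + x(-1)/(-2)) = 1/9 = ⅑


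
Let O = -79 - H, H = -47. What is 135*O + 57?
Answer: -4263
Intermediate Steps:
O = -32 (O = -79 - 1*(-47) = -79 + 47 = -32)
135*O + 57 = 135*(-32) + 57 = -4320 + 57 = -4263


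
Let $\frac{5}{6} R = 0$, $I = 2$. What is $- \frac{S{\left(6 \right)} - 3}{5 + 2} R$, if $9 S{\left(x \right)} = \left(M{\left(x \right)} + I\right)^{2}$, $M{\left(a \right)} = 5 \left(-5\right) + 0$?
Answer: $0$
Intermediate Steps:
$M{\left(a \right)} = -25$ ($M{\left(a \right)} = -25 + 0 = -25$)
$S{\left(x \right)} = \frac{529}{9}$ ($S{\left(x \right)} = \frac{\left(-25 + 2\right)^{2}}{9} = \frac{\left(-23\right)^{2}}{9} = \frac{1}{9} \cdot 529 = \frac{529}{9}$)
$R = 0$ ($R = \frac{6}{5} \cdot 0 = 0$)
$- \frac{S{\left(6 \right)} - 3}{5 + 2} R = - \frac{\frac{529}{9} - 3}{5 + 2} \cdot 0 = - \frac{502}{9 \cdot 7} \cdot 0 = \left(-1\right) \frac{502}{63} \cdot 0 = \left(- \frac{502}{63}\right) 0 = 0$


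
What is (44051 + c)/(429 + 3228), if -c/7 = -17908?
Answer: 56469/1219 ≈ 46.324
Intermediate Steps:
c = 125356 (c = -7*(-17908) = 125356)
(44051 + c)/(429 + 3228) = (44051 + 125356)/(429 + 3228) = 169407/3657 = 169407*(1/3657) = 56469/1219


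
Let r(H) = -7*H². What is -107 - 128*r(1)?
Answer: 789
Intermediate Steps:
-107 - 128*r(1) = -107 - (-896)*1² = -107 - (-896) = -107 - 128*(-7) = -107 + 896 = 789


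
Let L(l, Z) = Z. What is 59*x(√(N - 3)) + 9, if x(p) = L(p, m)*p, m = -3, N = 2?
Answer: 9 - 177*I ≈ 9.0 - 177.0*I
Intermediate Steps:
x(p) = -3*p
59*x(√(N - 3)) + 9 = 59*(-3*√(2 - 3)) + 9 = 59*(-3*I) + 9 = -177*I + 9 = 9 - 177*I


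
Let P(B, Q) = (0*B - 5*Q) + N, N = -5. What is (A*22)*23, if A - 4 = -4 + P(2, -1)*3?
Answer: 0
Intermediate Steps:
P(B, Q) = -5 - 5*Q (P(B, Q) = (0*B - 5*Q) - 5 = (0 - 5*Q) - 5 = -5*Q - 5 = -5 - 5*Q)
A = 0 (A = 4 + (-4 + (-5 - 5*(-1))*3) = 4 + (-4 + (-5 + 5)*3) = 4 + (-4 + 0*3) = 4 + (-4 + 0) = 4 - 4 = 0)
(A*22)*23 = (0*22)*23 = 0*23 = 0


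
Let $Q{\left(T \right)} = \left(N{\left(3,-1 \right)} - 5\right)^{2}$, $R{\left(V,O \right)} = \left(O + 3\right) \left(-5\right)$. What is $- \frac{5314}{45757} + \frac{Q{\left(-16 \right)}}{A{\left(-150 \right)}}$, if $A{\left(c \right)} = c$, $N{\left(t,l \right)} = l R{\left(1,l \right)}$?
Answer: $- \frac{77641}{274542} \approx -0.2828$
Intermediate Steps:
$R{\left(V,O \right)} = -15 - 5 O$ ($R{\left(V,O \right)} = \left(3 + O\right) \left(-5\right) = -15 - 5 O$)
$N{\left(t,l \right)} = l \left(-15 - 5 l\right)$
$Q{\left(T \right)} = 25$ ($Q{\left(T \right)} = \left(\left(-5\right) \left(-1\right) \left(3 - 1\right) - 5\right)^{2} = \left(\left(-5\right) \left(-1\right) 2 - 5\right)^{2} = \left(10 - 5\right)^{2} = 5^{2} = 25$)
$- \frac{5314}{45757} + \frac{Q{\left(-16 \right)}}{A{\left(-150 \right)}} = - \frac{5314}{45757} + \frac{25}{-150} = \left(-5314\right) \frac{1}{45757} + 25 \left(- \frac{1}{150}\right) = - \frac{5314}{45757} - \frac{1}{6} = - \frac{77641}{274542}$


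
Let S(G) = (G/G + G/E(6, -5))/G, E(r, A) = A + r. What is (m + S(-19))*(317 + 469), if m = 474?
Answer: 7092864/19 ≈ 3.7331e+5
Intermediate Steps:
S(G) = (1 + G)/G (S(G) = (G/G + G/(-5 + 6))/G = (1 + G/1)/G = (1 + G*1)/G = (1 + G)/G)
(m + S(-19))*(317 + 469) = (474 + (1 - 19)/(-19))*(317 + 469) = (474 - 1/19*(-18))*786 = (474 + 18/19)*786 = (9024/19)*786 = 7092864/19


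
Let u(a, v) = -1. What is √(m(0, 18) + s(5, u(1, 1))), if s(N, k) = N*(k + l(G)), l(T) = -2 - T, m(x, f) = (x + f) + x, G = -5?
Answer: 2*√7 ≈ 5.2915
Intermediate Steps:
m(x, f) = f + 2*x (m(x, f) = (f + x) + x = f + 2*x)
s(N, k) = N*(3 + k) (s(N, k) = N*(k + (-2 - 1*(-5))) = N*(k + (-2 + 5)) = N*(k + 3) = N*(3 + k))
√(m(0, 18) + s(5, u(1, 1))) = √((18 + 2*0) + 5*(3 - 1)) = √((18 + 0) + 5*2) = √(18 + 10) = √28 = 2*√7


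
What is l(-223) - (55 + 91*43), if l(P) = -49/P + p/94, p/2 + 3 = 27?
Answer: -41580953/10481 ≈ -3967.3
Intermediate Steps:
p = 48 (p = -6 + 2*27 = -6 + 54 = 48)
l(P) = 24/47 - 49/P (l(P) = -49/P + 48/94 = -49/P + 48*(1/94) = -49/P + 24/47 = 24/47 - 49/P)
l(-223) - (55 + 91*43) = (24/47 - 49/(-223)) - (55 + 91*43) = (24/47 - 49*(-1/223)) - (55 + 3913) = (24/47 + 49/223) - 1*3968 = 7655/10481 - 3968 = -41580953/10481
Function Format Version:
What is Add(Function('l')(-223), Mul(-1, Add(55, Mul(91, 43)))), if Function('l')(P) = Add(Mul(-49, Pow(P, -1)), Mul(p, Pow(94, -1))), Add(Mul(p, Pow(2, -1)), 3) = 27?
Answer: Rational(-41580953, 10481) ≈ -3967.3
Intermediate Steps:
p = 48 (p = Add(-6, Mul(2, 27)) = Add(-6, 54) = 48)
Function('l')(P) = Add(Rational(24, 47), Mul(-49, Pow(P, -1))) (Function('l')(P) = Add(Mul(-49, Pow(P, -1)), Mul(48, Pow(94, -1))) = Add(Mul(-49, Pow(P, -1)), Mul(48, Rational(1, 94))) = Add(Mul(-49, Pow(P, -1)), Rational(24, 47)) = Add(Rational(24, 47), Mul(-49, Pow(P, -1))))
Add(Function('l')(-223), Mul(-1, Add(55, Mul(91, 43)))) = Add(Add(Rational(24, 47), Mul(-49, Pow(-223, -1))), Mul(-1, Add(55, Mul(91, 43)))) = Add(Add(Rational(24, 47), Mul(-49, Rational(-1, 223))), Mul(-1, Add(55, 3913))) = Add(Add(Rational(24, 47), Rational(49, 223)), Mul(-1, 3968)) = Add(Rational(7655, 10481), -3968) = Rational(-41580953, 10481)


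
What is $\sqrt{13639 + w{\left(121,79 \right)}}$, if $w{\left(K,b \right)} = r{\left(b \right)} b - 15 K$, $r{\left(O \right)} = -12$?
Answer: $2 \sqrt{2719} \approx 104.29$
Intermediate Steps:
$w{\left(K,b \right)} = - 15 K - 12 b$ ($w{\left(K,b \right)} = - 12 b - 15 K = - 15 K - 12 b$)
$\sqrt{13639 + w{\left(121,79 \right)}} = \sqrt{13639 - 2763} = \sqrt{10876} = 2 \sqrt{2719}$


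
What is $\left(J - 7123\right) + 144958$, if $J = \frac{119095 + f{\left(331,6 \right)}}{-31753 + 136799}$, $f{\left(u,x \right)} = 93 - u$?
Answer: $\frac{14479134267}{105046} \approx 1.3784 \cdot 10^{5}$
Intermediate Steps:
$J = \frac{118857}{105046}$ ($J = \frac{119095 + \left(93 - 331\right)}{-31753 + 136799} = \frac{119095 + \left(93 - 331\right)}{105046} = \left(119095 - 238\right) \frac{1}{105046} = 118857 \cdot \frac{1}{105046} = \frac{118857}{105046} \approx 1.1315$)
$\left(J - 7123\right) + 144958 = \left(\frac{118857}{105046} - 7123\right) + 144958 = - \frac{748123801}{105046} + 144958 = \frac{14479134267}{105046}$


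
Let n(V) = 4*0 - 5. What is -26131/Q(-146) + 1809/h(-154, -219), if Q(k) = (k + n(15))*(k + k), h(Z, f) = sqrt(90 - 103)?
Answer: -26131/44092 - 1809*I*sqrt(13)/13 ≈ -0.59265 - 501.73*I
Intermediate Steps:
h(Z, f) = I*sqrt(13) (h(Z, f) = sqrt(-13) = I*sqrt(13))
n(V) = -5 (n(V) = 0 - 5 = -5)
Q(k) = 2*k*(-5 + k) (Q(k) = (k - 5)*(k + k) = (-5 + k)*(2*k) = 2*k*(-5 + k))
-26131/Q(-146) + 1809/h(-154, -219) = -26131*(-1/(292*(-5 - 146))) + 1809/((I*sqrt(13))) = -26131/(2*(-146)*(-151)) + 1809*(-I*sqrt(13)/13) = -26131/44092 - 1809*I*sqrt(13)/13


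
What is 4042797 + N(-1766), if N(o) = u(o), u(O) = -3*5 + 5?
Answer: 4042787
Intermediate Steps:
u(O) = -10 (u(O) = -15 + 5 = -10)
N(o) = -10
4042797 + N(-1766) = 4042797 - 10 = 4042787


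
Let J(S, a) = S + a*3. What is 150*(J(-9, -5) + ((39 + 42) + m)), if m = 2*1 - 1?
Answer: 8700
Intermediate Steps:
J(S, a) = S + 3*a
m = 1 (m = 2 - 1 = 1)
150*(J(-9, -5) + ((39 + 42) + m)) = 150*((-9 + 3*(-5)) + ((39 + 42) + 1)) = 150*((-9 - 15) + (81 + 1)) = 150*(-24 + 82) = 150*58 = 8700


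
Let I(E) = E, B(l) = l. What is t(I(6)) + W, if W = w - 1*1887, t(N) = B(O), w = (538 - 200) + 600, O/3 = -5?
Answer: -964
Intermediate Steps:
O = -15 (O = 3*(-5) = -15)
w = 938 (w = 338 + 600 = 938)
t(N) = -15
W = -949 (W = 938 - 1*1887 = 938 - 1887 = -949)
t(I(6)) + W = -15 - 949 = -964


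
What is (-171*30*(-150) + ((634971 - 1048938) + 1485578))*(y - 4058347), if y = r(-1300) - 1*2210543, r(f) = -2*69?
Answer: -11541976410108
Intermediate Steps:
r(f) = -138
y = -2210681 (y = -138 - 1*2210543 = -138 - 2210543 = -2210681)
(-171*30*(-150) + ((634971 - 1048938) + 1485578))*(y - 4058347) = (-171*30*(-150) + ((634971 - 1048938) + 1485578))*(-2210681 - 4058347) = (-5130*(-150) + (-413967 + 1485578))*(-6269028) = (769500 + 1071611)*(-6269028) = 1841111*(-6269028) = -11541976410108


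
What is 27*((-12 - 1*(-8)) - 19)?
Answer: -621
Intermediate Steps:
27*((-12 - 1*(-8)) - 19) = 27*((-12 + 8) - 19) = 27*(-4 - 19) = 27*(-23) = -621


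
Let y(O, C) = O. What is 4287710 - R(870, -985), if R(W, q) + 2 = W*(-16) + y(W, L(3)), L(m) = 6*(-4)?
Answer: 4300762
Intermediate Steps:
L(m) = -24
R(W, q) = -2 - 15*W (R(W, q) = -2 + (W*(-16) + W) = -2 + (-16*W + W) = -2 - 15*W)
4287710 - R(870, -985) = 4287710 - (-2 - 15*870) = 4287710 - (-2 - 13050) = 4287710 - 1*(-13052) = 4287710 + 13052 = 4300762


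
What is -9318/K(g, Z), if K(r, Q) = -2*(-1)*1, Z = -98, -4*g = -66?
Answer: -4659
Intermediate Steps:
g = 33/2 (g = -1/4*(-66) = 33/2 ≈ 16.500)
K(r, Q) = 2 (K(r, Q) = 2*1 = 2)
-9318/K(g, Z) = -9318/2 = -9318*1/2 = -4659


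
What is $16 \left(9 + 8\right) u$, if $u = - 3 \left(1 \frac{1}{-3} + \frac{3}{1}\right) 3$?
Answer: $-6528$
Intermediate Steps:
$u = -24$ ($u = - 3 \left(1 \left(- \frac{1}{3}\right) + 3 \cdot 1\right) 3 = - 3 \left(- \frac{1}{3} + 3\right) 3 = \left(-3\right) \frac{8}{3} \cdot 3 = \left(-8\right) 3 = -24$)
$16 \left(9 + 8\right) u = 16 \left(9 + 8\right) \left(-24\right) = 16 \cdot 17 \left(-24\right) = 272 \left(-24\right) = -6528$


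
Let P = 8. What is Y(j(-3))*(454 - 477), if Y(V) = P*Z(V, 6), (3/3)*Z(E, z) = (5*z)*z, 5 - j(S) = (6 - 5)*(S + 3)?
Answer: -33120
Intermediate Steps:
j(S) = 2 - S (j(S) = 5 - (6 - 5)*(S + 3) = 5 - (3 + S) = 5 + (-3 - S) = 2 - S)
Z(E, z) = 5*z² (Z(E, z) = (5*z)*z = 5*z²)
Y(V) = 1440 (Y(V) = 8*(5*6²) = 8*(5*36) = 8*180 = 1440)
Y(j(-3))*(454 - 477) = 1440*(454 - 477) = 1440*(-23) = -33120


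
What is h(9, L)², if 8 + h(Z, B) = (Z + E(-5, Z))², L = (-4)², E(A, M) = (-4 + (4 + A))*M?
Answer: 1658944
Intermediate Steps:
E(A, M) = A*M
L = 16
h(Z, B) = -8 + 16*Z² (h(Z, B) = -8 + (Z - 5*Z)² = -8 + (-4*Z)² = -8 + 16*Z²)
h(9, L)² = (-8 + 16*9²)² = (-8 + 16*81)² = (-8 + 1296)² = 1288² = 1658944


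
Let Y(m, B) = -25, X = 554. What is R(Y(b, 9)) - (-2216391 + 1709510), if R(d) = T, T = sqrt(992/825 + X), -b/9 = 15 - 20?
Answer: 506881 + sqrt(15115386)/165 ≈ 5.0690e+5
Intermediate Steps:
b = 45 (b = -9*(15 - 20) = -9*(-5) = 45)
T = sqrt(15115386)/165 (T = sqrt(992/825 + 554) = sqrt(458042/825) = sqrt(15115386)/165 ≈ 23.563)
R(d) = sqrt(15115386)/165
R(Y(b, 9)) - (-2216391 + 1709510) = sqrt(15115386)/165 - (-2216391 + 1709510) = sqrt(15115386)/165 - 1*(-506881) = sqrt(15115386)/165 + 506881 = 506881 + sqrt(15115386)/165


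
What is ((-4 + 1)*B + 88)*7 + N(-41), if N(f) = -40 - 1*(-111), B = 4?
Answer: 603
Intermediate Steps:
N(f) = 71 (N(f) = -40 + 111 = 71)
((-4 + 1)*B + 88)*7 + N(-41) = ((-4 + 1)*4 + 88)*7 + 71 = (-3*4 + 88)*7 + 71 = (-12 + 88)*7 + 71 = 76*7 + 71 = 532 + 71 = 603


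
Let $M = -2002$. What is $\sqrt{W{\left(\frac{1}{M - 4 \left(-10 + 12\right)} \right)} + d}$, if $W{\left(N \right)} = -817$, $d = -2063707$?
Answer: $2 i \sqrt{516131} \approx 1436.8 i$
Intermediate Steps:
$\sqrt{W{\left(\frac{1}{M - 4 \left(-10 + 12\right)} \right)} + d} = \sqrt{-817 - 2063707} = \sqrt{-2064524} = 2 i \sqrt{516131}$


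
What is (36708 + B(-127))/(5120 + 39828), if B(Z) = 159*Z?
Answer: 16515/44948 ≈ 0.36742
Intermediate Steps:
(36708 + B(-127))/(5120 + 39828) = (36708 + 159*(-127))/(5120 + 39828) = (36708 - 20193)/44948 = 16515*(1/44948) = 16515/44948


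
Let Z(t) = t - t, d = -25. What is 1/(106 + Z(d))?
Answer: 1/106 ≈ 0.0094340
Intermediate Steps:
Z(t) = 0
1/(106 + Z(d)) = 1/(106 + 0) = 1/106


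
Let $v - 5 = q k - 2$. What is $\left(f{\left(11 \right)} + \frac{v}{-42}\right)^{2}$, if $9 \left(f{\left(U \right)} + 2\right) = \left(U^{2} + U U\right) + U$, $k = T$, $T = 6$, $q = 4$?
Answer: $\frac{10297681}{15876} \approx 648.63$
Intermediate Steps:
$k = 6$
$f{\left(U \right)} = -2 + \frac{U}{9} + \frac{2 U^{2}}{9}$ ($f{\left(U \right)} = -2 + \frac{\left(U^{2} + U U\right) + U}{9} = -2 + \frac{\left(U^{2} + U^{2}\right) + U}{9} = -2 + \frac{2 U^{2} + U}{9} = -2 + \frac{U + 2 U^{2}}{9} = -2 + \left(\frac{U}{9} + \frac{2 U^{2}}{9}\right) = -2 + \frac{U}{9} + \frac{2 U^{2}}{9}$)
$v = 27$ ($v = 5 + \left(4 \cdot 6 - 2\right) = 5 + \left(24 - 2\right) = 5 + 22 = 27$)
$\left(f{\left(11 \right)} + \frac{v}{-42}\right)^{2} = \left(\left(-2 + \frac{1}{9} \cdot 11 + \frac{2 \cdot 11^{2}}{9}\right) + \frac{27}{-42}\right)^{2} = \left(\left(-2 + \frac{11}{9} + \frac{2}{9} \cdot 121\right) + 27 \left(- \frac{1}{42}\right)\right)^{2} = \left(\left(-2 + \frac{11}{9} + \frac{242}{9}\right) - \frac{9}{14}\right)^{2} = \left(\frac{235}{9} - \frac{9}{14}\right)^{2} = \left(\frac{3209}{126}\right)^{2} = \frac{10297681}{15876}$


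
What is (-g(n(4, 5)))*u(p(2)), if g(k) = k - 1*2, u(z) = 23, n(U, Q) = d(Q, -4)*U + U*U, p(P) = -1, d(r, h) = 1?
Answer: -414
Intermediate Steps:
n(U, Q) = U + U² (n(U, Q) = 1*U + U*U = U + U²)
g(k) = -2 + k (g(k) = k - 2 = -2 + k)
(-g(n(4, 5)))*u(p(2)) = -(-2 + 4*(1 + 4))*23 = -(-2 + 4*5)*23 = -(-2 + 20)*23 = -1*18*23 = -18*23 = -414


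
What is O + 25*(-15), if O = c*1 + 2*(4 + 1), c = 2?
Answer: -363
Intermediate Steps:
O = 12 (O = 2*1 + 2*(4 + 1) = 2 + 2*5 = 2 + 10 = 12)
O + 25*(-15) = 12 + 25*(-15) = 12 - 375 = -363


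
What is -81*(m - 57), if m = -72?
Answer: 10449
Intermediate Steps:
-81*(m - 57) = -81*(-72 - 57) = -81*(-129) = 10449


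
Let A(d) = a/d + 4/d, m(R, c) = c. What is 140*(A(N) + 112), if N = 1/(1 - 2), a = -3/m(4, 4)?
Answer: 15225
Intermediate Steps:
a = -¾ (a = -3/4 = -3*¼ = -¾ ≈ -0.75000)
N = -1 (N = 1/(-1) = -1)
A(d) = 13/(4*d) (A(d) = -3/(4*d) + 4/d = 13/(4*d))
140*(A(N) + 112) = 140*((13/4)/(-1) + 112) = 140*((13/4)*(-1) + 112) = 140*(-13/4 + 112) = 140*(435/4) = 15225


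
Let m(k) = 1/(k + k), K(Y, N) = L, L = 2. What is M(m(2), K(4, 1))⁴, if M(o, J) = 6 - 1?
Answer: 625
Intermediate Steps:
K(Y, N) = 2
m(k) = 1/(2*k)
M(o, J) = 5
M(m(2), K(4, 1))⁴ = 5⁴ = 625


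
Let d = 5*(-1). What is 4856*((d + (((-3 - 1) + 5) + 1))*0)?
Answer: 0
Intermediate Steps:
d = -5
4856*((d + (((-3 - 1) + 5) + 1))*0) = 4856*((-5 + (((-3 - 1) + 5) + 1))*0) = 4856*((-5 + ((-4 + 5) + 1))*0) = 4856*((-5 + (1 + 1))*0) = 4856*((-5 + 2)*0) = 4856*(-3*0) = 4856*0 = 0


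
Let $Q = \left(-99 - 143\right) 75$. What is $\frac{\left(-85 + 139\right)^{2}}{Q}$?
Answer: $- \frac{486}{3025} \approx -0.16066$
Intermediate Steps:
$Q = -18150$ ($Q = \left(-242\right) 75 = -18150$)
$\frac{\left(-85 + 139\right)^{2}}{Q} = \frac{\left(-85 + 139\right)^{2}}{-18150} = 54^{2} \left(- \frac{1}{18150}\right) = 2916 \left(- \frac{1}{18150}\right) = - \frac{486}{3025}$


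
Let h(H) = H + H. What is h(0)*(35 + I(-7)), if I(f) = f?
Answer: 0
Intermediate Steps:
h(H) = 2*H
h(0)*(35 + I(-7)) = (2*0)*(35 - 7) = 0*28 = 0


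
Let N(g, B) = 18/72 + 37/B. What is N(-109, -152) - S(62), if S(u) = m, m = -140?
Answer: 21281/152 ≈ 140.01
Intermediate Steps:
S(u) = -140
N(g, B) = 1/4 + 37/B (N(g, B) = 18*(1/72) + 37/B = 1/4 + 37/B)
N(-109, -152) - S(62) = (1/4)*(148 - 152)/(-152) - 1*(-140) = (1/4)*(-1/152)*(-4) + 140 = 1/152 + 140 = 21281/152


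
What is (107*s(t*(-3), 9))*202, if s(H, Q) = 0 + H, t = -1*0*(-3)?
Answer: 0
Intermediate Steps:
t = 0 (t = 0*(-3) = 0)
s(H, Q) = H
(107*s(t*(-3), 9))*202 = (107*(0*(-3)))*202 = (107*0)*202 = 0*202 = 0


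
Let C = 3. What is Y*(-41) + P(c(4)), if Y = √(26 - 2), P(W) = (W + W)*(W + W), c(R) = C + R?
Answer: 196 - 82*√6 ≈ -4.8582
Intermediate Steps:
c(R) = 3 + R
P(W) = 4*W² (P(W) = (2*W)*(2*W) = 4*W²)
Y = 2*√6 (Y = √24 = 2*√6 ≈ 4.8990)
Y*(-41) + P(c(4)) = (2*√6)*(-41) + 4*(3 + 4)² = -82*√6 + 4*7² = -82*√6 + 4*49 = -82*√6 + 196 = 196 - 82*√6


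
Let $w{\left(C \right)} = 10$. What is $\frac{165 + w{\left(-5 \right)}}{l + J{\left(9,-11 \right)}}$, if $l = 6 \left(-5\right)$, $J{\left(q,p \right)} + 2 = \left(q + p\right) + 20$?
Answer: $- \frac{25}{2} \approx -12.5$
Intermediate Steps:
$J{\left(q,p \right)} = 18 + p + q$ ($J{\left(q,p \right)} = -2 + \left(\left(q + p\right) + 20\right) = -2 + \left(\left(p + q\right) + 20\right) = -2 + \left(20 + p + q\right) = 18 + p + q$)
$l = -30$
$\frac{165 + w{\left(-5 \right)}}{l + J{\left(9,-11 \right)}} = \frac{165 + 10}{-30 + \left(18 - 11 + 9\right)} = \frac{1}{-30 + 16} \cdot 175 = \frac{1}{-14} \cdot 175 = \left(- \frac{1}{14}\right) 175 = - \frac{25}{2}$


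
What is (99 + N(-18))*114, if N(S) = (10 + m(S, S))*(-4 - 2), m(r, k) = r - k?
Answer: 4446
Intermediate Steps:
N(S) = -60 (N(S) = (10 + (S - S))*(-4 - 2) = (10 + 0)*(-6) = 10*(-6) = -60)
(99 + N(-18))*114 = (99 - 60)*114 = 39*114 = 4446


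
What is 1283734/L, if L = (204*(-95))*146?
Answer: -641867/1414740 ≈ -0.45370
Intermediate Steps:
L = -2829480 (L = -19380*146 = -2829480)
1283734/L = 1283734/(-2829480) = 1283734*(-1/2829480) = -641867/1414740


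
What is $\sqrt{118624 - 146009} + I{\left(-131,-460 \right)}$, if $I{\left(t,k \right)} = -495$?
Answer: $-495 + i \sqrt{27385} \approx -495.0 + 165.48 i$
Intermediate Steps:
$\sqrt{118624 - 146009} + I{\left(-131,-460 \right)} = \sqrt{118624 - 146009} - 495 = \sqrt{-27385} - 495 = i \sqrt{27385} - 495 = -495 + i \sqrt{27385}$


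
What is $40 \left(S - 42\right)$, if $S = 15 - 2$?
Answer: $-1160$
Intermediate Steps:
$S = 13$ ($S = 15 - 2 = 13$)
$40 \left(S - 42\right) = 40 \left(13 - 42\right) = 40 \left(-29\right) = -1160$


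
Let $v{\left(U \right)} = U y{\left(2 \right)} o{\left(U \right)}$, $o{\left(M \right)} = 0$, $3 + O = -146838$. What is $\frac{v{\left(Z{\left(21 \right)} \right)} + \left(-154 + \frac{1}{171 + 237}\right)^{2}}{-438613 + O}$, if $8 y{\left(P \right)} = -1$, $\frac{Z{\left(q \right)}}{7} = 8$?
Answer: $- \frac{3947734561}{97457014656} \approx -0.040507$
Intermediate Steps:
$O = -146841$ ($O = -3 - 146838 = -146841$)
$Z{\left(q \right)} = 56$ ($Z{\left(q \right)} = 7 \cdot 8 = 56$)
$y{\left(P \right)} = - \frac{1}{8}$ ($y{\left(P \right)} = \frac{1}{8} \left(-1\right) = - \frac{1}{8}$)
$v{\left(U \right)} = 0$ ($v{\left(U \right)} = U \left(- \frac{1}{8}\right) 0 = - \frac{U}{8} \cdot 0 = 0$)
$\frac{v{\left(Z{\left(21 \right)} \right)} + \left(-154 + \frac{1}{171 + 237}\right)^{2}}{-438613 + O} = \frac{0 + \left(-154 + \frac{1}{171 + 237}\right)^{2}}{-438613 - 146841} = \frac{0 + \left(-154 + \frac{1}{408}\right)^{2}}{-585454} = \left(0 + \left(-154 + \frac{1}{408}\right)^{2}\right) \left(- \frac{1}{585454}\right) = \left(0 + \left(- \frac{62831}{408}\right)^{2}\right) \left(- \frac{1}{585454}\right) = \left(0 + \frac{3947734561}{166464}\right) \left(- \frac{1}{585454}\right) = \frac{3947734561}{166464} \left(- \frac{1}{585454}\right) = - \frac{3947734561}{97457014656}$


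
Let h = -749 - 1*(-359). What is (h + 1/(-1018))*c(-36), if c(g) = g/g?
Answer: -397021/1018 ≈ -390.00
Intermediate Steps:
h = -390 (h = -749 + 359 = -390)
c(g) = 1
(h + 1/(-1018))*c(-36) = (-390 + 1/(-1018))*1 = (-390 - 1/1018)*1 = -397021/1018*1 = -397021/1018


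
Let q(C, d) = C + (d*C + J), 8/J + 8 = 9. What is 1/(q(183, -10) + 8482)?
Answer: 1/6843 ≈ 0.00014613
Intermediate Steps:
J = 8 (J = 8/(-8 + 9) = 8/1 = 8*1 = 8)
q(C, d) = 8 + C + C*d (q(C, d) = C + (d*C + 8) = C + (C*d + 8) = C + (8 + C*d) = 8 + C + C*d)
1/(q(183, -10) + 8482) = 1/((8 + 183 + 183*(-10)) + 8482) = 1/((8 + 183 - 1830) + 8482) = 1/(-1639 + 8482) = 1/6843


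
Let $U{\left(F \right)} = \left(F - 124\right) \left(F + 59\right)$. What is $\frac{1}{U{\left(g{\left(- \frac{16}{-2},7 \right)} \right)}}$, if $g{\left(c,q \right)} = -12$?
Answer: $- \frac{1}{6392} \approx -0.00015645$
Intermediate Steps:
$U{\left(F \right)} = \left(-124 + F\right) \left(59 + F\right)$
$\frac{1}{U{\left(g{\left(- \frac{16}{-2},7 \right)} \right)}} = \frac{1}{-7316 + \left(-12\right)^{2} - -780} = \frac{1}{-7316 + 144 + 780} = \frac{1}{-6392} = - \frac{1}{6392}$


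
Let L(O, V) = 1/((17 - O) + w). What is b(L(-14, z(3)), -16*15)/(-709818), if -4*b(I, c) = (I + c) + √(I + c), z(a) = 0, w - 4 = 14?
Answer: -11759/139124328 + I*√11759/19874904 ≈ -8.4521e-5 + 5.4561e-6*I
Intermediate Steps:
w = 18 (w = 4 + 14 = 18)
L(O, V) = 1/(35 - O) (L(O, V) = 1/((17 - O) + 18) = 1/(35 - O))
b(I, c) = -I/4 - c/4 - √(I + c)/4 (b(I, c) = -((I + c) + √(I + c))/4 = -(I + c + √(I + c))/4 = -I/4 - c/4 - √(I + c)/4)
b(L(-14, z(3)), -16*15)/(-709818) = (-1/(4*(35 - 1*(-14))) - (-4)*15 - √(1/(35 - 1*(-14)) - 16*15)/4)/(-709818) = (-1/(4*(35 + 14)) - ¼*(-240) - √(1/(35 + 14) - 240)/4)*(-1/709818) = (-¼/49 + 60 - √(1/49 - 240)/4)*(-1/709818) = (-¼*1/49 + 60 - √(1/49 - 240)/4)*(-1/709818) = (-1/196 + 60 - I*√11759/28)*(-1/709818) = (11759/196 - I*√11759/28)*(-1/709818) = -11759/139124328 + I*√11759/19874904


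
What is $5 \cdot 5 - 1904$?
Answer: $-1879$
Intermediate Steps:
$5 \cdot 5 - 1904 = 25 - 1904 = -1879$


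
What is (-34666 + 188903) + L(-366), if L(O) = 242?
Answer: 154479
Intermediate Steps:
(-34666 + 188903) + L(-366) = (-34666 + 188903) + 242 = 154237 + 242 = 154479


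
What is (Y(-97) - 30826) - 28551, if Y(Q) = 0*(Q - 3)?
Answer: -59377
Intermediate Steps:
Y(Q) = 0 (Y(Q) = 0*(-3 + Q) = 0)
(Y(-97) - 30826) - 28551 = (0 - 30826) - 28551 = -30826 - 28551 = -59377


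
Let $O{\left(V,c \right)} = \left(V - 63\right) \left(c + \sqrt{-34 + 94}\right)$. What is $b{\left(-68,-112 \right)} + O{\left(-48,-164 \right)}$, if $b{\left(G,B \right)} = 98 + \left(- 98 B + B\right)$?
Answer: $29166 - 222 \sqrt{15} \approx 28306.0$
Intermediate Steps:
$b{\left(G,B \right)} = 98 - 97 B$
$O{\left(V,c \right)} = \left(-63 + V\right) \left(c + 2 \sqrt{15}\right)$ ($O{\left(V,c \right)} = \left(-63 + V\right) \left(c + \sqrt{60}\right) = \left(-63 + V\right) \left(c + 2 \sqrt{15}\right)$)
$b{\left(-68,-112 \right)} + O{\left(-48,-164 \right)} = \left(98 - -10864\right) - \left(-18204 + 222 \sqrt{15}\right) = \left(98 + 10864\right) + \left(- 126 \sqrt{15} + 10332 + 7872 - 96 \sqrt{15}\right) = 10962 + \left(18204 - 222 \sqrt{15}\right) = 29166 - 222 \sqrt{15}$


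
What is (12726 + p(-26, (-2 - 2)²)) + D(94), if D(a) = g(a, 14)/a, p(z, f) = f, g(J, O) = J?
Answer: 12743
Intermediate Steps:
D(a) = 1 (D(a) = a/a = 1)
(12726 + p(-26, (-2 - 2)²)) + D(94) = (12726 + (-2 - 2)²) + 1 = (12726 + (-4)²) + 1 = (12726 + 16) + 1 = 12742 + 1 = 12743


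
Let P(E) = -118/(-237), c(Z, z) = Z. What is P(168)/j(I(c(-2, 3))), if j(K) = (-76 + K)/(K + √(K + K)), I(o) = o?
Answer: 118/9243 - 118*I/9243 ≈ 0.012766 - 0.012766*I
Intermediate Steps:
P(E) = 118/237 (P(E) = -118*(-1/237) = 118/237)
j(K) = (-76 + K)/(K + √2*√K) (j(K) = (-76 + K)/(K + √(2*K)) = (-76 + K)/(K + √2*√K))
P(168)/j(I(c(-2, 3))) = 118/(237*(((-76 - 2)/(-2 + √2*√(-2))))) = 118/(237*((-78/(-2 + √2*(I*√2))))) = 118/(237*((-78/(-2 + 2*I)))) = 118/(237*((((-2 - 2*I)/8)*(-78)))) = 118/(237*((-39*(-2 - 2*I)/4))) = 118*(1/39 - I/39)/237 = 118/9243 - 118*I/9243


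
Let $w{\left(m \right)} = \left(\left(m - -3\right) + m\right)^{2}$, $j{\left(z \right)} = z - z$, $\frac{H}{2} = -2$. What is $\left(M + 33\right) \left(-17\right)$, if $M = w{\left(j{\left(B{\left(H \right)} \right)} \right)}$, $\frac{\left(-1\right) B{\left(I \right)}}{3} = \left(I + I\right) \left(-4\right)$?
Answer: $-714$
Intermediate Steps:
$H = -4$ ($H = 2 \left(-2\right) = -4$)
$B{\left(I \right)} = 24 I$ ($B{\left(I \right)} = - 3 \left(I + I\right) \left(-4\right) = - 3 \cdot 2 I \left(-4\right) = - 3 \left(- 8 I\right) = 24 I$)
$j{\left(z \right)} = 0$
$w{\left(m \right)} = \left(3 + 2 m\right)^{2}$ ($w{\left(m \right)} = \left(\left(m + 3\right) + m\right)^{2} = \left(\left(3 + m\right) + m\right)^{2} = \left(3 + 2 m\right)^{2}$)
$M = 9$ ($M = \left(3 + 2 \cdot 0\right)^{2} = \left(3 + 0\right)^{2} = 3^{2} = 9$)
$\left(M + 33\right) \left(-17\right) = \left(9 + 33\right) \left(-17\right) = 42 \left(-17\right) = -714$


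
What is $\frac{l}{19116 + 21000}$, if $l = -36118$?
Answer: $- \frac{18059}{20058} \approx -0.90034$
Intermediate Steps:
$\frac{l}{19116 + 21000} = - \frac{36118}{19116 + 21000} = - \frac{36118}{40116} = \left(-36118\right) \frac{1}{40116} = - \frac{18059}{20058}$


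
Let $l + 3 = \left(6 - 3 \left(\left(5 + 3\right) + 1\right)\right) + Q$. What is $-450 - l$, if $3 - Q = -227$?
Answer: $-656$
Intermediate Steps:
$Q = 230$ ($Q = 3 - -227 = 3 + 227 = 230$)
$l = 206$ ($l = -3 + \left(\left(6 - 3 \left(\left(5 + 3\right) + 1\right)\right) + 230\right) = -3 + \left(\left(6 - 3 \left(8 + 1\right)\right) + 230\right) = -3 + \left(\left(6 - 27\right) + 230\right) = -3 + \left(-21 + 230\right) = -3 + 209 = 206$)
$-450 - l = -450 - 206 = -656$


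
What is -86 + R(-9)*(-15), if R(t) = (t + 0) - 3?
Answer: 94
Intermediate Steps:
R(t) = -3 + t (R(t) = t - 3 = -3 + t)
-86 + R(-9)*(-15) = -86 + (-3 - 9)*(-15) = -86 - 12*(-15) = -86 + 180 = 94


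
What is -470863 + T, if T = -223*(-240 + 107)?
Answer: -441204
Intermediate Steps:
T = 29659 (T = -223*(-133) = 29659)
-470863 + T = -470863 + 29659 = -441204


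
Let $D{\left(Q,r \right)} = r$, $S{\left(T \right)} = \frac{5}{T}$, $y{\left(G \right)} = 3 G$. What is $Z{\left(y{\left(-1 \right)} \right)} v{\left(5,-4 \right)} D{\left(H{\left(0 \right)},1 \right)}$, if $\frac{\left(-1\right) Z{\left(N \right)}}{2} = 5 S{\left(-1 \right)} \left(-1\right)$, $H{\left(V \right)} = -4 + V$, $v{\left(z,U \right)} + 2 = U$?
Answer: $300$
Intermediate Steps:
$v{\left(z,U \right)} = -2 + U$
$Z{\left(N \right)} = -50$ ($Z{\left(N \right)} = - 2 \cdot 5 \frac{5}{-1} \left(-1\right) = - 2 \cdot 5 \cdot 5 \left(-1\right) \left(-1\right) = - 2 \cdot 5 \left(-5\right) \left(-1\right) = - 2 \left(\left(-25\right) \left(-1\right)\right) = \left(-2\right) 25 = -50$)
$Z{\left(y{\left(-1 \right)} \right)} v{\left(5,-4 \right)} D{\left(H{\left(0 \right)},1 \right)} = - 50 \left(-2 - 4\right) 1 = \left(-50\right) \left(-6\right) 1 = 300 \cdot 1 = 300$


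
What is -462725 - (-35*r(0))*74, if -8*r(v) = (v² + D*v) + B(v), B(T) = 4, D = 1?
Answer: -464020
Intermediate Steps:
r(v) = -½ - v/8 - v²/8 (r(v) = -((v² + 1*v) + 4)/8 = -((v² + v) + 4)/8 = -((v + v²) + 4)/8 = -(4 + v + v²)/8 = -½ - v/8 - v²/8)
-462725 - (-35*r(0))*74 = -462725 - (-35*(-½ - ⅛*0 - ⅛*0²))*74 = -462725 - (-35*(-½ + 0 - ⅛*0))*74 = -462725 - (-35*(-½ + 0 + 0))*74 = -462725 - (-35*(-½))*74 = -462725 - 35*74/2 = -462725 - 1*1295 = -462725 - 1295 = -464020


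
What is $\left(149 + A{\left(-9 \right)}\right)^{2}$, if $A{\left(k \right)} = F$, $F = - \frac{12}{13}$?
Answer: $\frac{3705625}{169} \approx 21927.0$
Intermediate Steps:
$F = - \frac{12}{13}$ ($F = \left(-12\right) \frac{1}{13} = - \frac{12}{13} \approx -0.92308$)
$A{\left(k \right)} = - \frac{12}{13}$
$\left(149 + A{\left(-9 \right)}\right)^{2} = \left(149 - \frac{12}{13}\right)^{2} = \left(\frac{1925}{13}\right)^{2} = \frac{3705625}{169}$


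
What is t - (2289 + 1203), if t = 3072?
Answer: -420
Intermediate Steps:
t - (2289 + 1203) = 3072 - (2289 + 1203) = 3072 - 1*3492 = 3072 - 3492 = -420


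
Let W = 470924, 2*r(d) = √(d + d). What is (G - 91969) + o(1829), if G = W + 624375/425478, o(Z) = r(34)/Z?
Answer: 53745879955/141826 + √17/1829 ≈ 3.7896e+5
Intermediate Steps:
r(d) = √2*√d/2 (r(d) = √(d + d)/2 = √(2*d)/2 = (√2*√d)/2 = √2*√d/2)
o(Z) = √17/Z (o(Z) = (√2*√34/2)/Z = √17/Z)
G = 66789475349/141826 (G = 470924 + 624375/425478 = 470924 + 624375*(1/425478) = 470924 + 208125/141826 = 66789475349/141826 ≈ 4.7093e+5)
(G - 91969) + o(1829) = (66789475349/141826 - 91969) + √17/1829 = 53745879955/141826 + √17*(1/1829) = 53745879955/141826 + √17/1829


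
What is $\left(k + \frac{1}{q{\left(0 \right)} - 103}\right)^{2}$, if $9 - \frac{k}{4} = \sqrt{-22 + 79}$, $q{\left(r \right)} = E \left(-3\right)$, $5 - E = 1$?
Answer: $\frac{29192521}{13225} - \frac{33112 \sqrt{57}}{115} \approx 33.547$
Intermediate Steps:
$E = 4$ ($E = 5 - 1 = 4$)
$q{\left(r \right)} = -12$ ($q{\left(r \right)} = 4 \left(-3\right) = -12$)
$k = 36 - 4 \sqrt{57}$ ($k = 36 - 4 \sqrt{-22 + 79} = 36 - 4 \sqrt{57} \approx 5.8007$)
$\left(k + \frac{1}{q{\left(0 \right)} - 103}\right)^{2} = \left(\left(36 - 4 \sqrt{57}\right) + \frac{1}{-12 - 103}\right)^{2} = \left(\left(36 - 4 \sqrt{57}\right) + \frac{1}{-115}\right)^{2} = \left(\left(36 - 4 \sqrt{57}\right) - \frac{1}{115}\right)^{2} = \left(\frac{4139}{115} - 4 \sqrt{57}\right)^{2}$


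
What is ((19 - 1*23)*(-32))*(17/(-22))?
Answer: -1088/11 ≈ -98.909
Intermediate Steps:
((19 - 1*23)*(-32))*(17/(-22)) = ((19 - 23)*(-32))*(17*(-1/22)) = -4*(-32)*(-17/22) = 128*(-17/22) = -1088/11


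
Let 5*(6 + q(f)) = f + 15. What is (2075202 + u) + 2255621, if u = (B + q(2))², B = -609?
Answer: 117621939/25 ≈ 4.7049e+6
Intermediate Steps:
q(f) = -3 + f/5 (q(f) = -6 + (f + 15)/5 = -6 + (15 + f)/5 = -6 + (3 + f/5) = -3 + f/5)
u = 9351364/25 (u = (-609 + (-3 + (⅕)*2))² = (-609 + (-3 + ⅖))² = (-609 - 13/5)² = (-3058/5)² = 9351364/25 ≈ 3.7405e+5)
(2075202 + u) + 2255621 = (2075202 + 9351364/25) + 2255621 = 61231414/25 + 2255621 = 117621939/25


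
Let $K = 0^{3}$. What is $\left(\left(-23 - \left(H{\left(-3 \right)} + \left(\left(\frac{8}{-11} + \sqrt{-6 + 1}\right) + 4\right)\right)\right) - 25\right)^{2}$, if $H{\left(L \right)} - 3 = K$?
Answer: $\frac{355804}{121} + \frac{1194 i \sqrt{5}}{11} \approx 2940.5 + 242.72 i$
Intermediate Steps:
$K = 0$
$H{\left(L \right)} = 3$ ($H{\left(L \right)} = 3 + 0 = 3$)
$\left(\left(-23 - \left(H{\left(-3 \right)} + \left(\left(\frac{8}{-11} + \sqrt{-6 + 1}\right) + 4\right)\right)\right) - 25\right)^{2} = \left(\left(-23 - \left(3 + \left(\left(\frac{8}{-11} + \sqrt{-6 + 1}\right) + 4\right)\right)\right) - 25\right)^{2} = \left(\left(-23 - \left(3 + \left(\left(8 \left(- \frac{1}{11}\right) + \sqrt{-5}\right) + 4\right)\right)\right) - 25\right)^{2} = \left(\left(-23 - \left(3 + \left(\left(- \frac{8}{11} + i \sqrt{5}\right) + 4\right)\right)\right) - 25\right)^{2} = \left(\left(-23 - \left(3 + \left(\frac{36}{11} + i \sqrt{5}\right)\right)\right) - 25\right)^{2} = \left(\left(-23 - \left(\frac{69}{11} + i \sqrt{5}\right)\right) - 25\right)^{2} = \left(\left(- \frac{322}{11} - i \sqrt{5}\right) - 25\right)^{2} = \left(- \frac{597}{11} - i \sqrt{5}\right)^{2}$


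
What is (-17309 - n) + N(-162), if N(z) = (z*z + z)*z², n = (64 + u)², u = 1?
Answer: 684474474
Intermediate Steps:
n = 4225 (n = (64 + 1)² = 65² = 4225)
N(z) = z²*(z + z²) (N(z) = (z² + z)*z² = (z + z²)*z² = z²*(z + z²))
(-17309 - n) + N(-162) = (-17309 - 1*4225) + (-162)³*(1 - 162) = (-17309 - 4225) - 4251528*(-161) = -21534 + 684496008 = 684474474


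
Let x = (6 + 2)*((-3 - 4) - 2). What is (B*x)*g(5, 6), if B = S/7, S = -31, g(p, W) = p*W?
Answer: 66960/7 ≈ 9565.7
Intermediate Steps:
g(p, W) = W*p
B = -31/7 ≈ -4.4286
x = -72 (x = 8*(-7 - 2) = 8*(-9) = -72)
(B*x)*g(5, 6) = (-31/7*(-72))*(6*5) = (2232/7)*30 = 66960/7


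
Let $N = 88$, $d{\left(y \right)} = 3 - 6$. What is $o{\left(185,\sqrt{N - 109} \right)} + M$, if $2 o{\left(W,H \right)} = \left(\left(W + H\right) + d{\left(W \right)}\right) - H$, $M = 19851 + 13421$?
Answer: $33363$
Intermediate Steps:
$d{\left(y \right)} = -3$ ($d{\left(y \right)} = 3 - 6 = -3$)
$M = 33272$
$o{\left(W,H \right)} = - \frac{3}{2} + \frac{W}{2}$ ($o{\left(W,H \right)} = \frac{\left(\left(W + H\right) - 3\right) - H}{2} = \frac{\left(\left(H + W\right) - 3\right) - H}{2} = \frac{\left(-3 + H + W\right) - H}{2} = \frac{-3 + W}{2} = - \frac{3}{2} + \frac{W}{2}$)
$o{\left(185,\sqrt{N - 109} \right)} + M = \left(- \frac{3}{2} + \frac{1}{2} \cdot 185\right) + 33272 = \left(- \frac{3}{2} + \frac{185}{2}\right) + 33272 = 91 + 33272 = 33363$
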